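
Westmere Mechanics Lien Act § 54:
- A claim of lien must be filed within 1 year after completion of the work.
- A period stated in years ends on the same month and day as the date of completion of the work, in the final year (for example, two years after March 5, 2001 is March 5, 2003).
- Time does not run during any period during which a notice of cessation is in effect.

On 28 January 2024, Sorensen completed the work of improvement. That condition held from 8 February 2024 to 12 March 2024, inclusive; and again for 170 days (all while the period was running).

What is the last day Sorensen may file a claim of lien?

August 20, 2025

1 year after 28 January 2024 is January 28, 2025.
From February 8, 2024 through March 12, 2024 inclusive is 34 days; tolling adds 34 days: January 28, 2025 + 34 days = March 3, 2025.
Tolling adds 170 days: March 3, 2025 + 170 days = August 20, 2025.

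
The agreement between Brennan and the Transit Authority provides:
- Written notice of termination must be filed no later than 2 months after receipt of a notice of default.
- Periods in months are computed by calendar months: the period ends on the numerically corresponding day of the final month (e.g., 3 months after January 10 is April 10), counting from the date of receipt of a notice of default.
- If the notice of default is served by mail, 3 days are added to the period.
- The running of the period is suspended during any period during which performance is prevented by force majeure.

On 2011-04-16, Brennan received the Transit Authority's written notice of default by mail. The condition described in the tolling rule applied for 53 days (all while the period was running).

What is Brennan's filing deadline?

2 months after 2011-04-16 is June 16, 2011.
Service was by mail, adding 3 days: June 16, 2011 + 3 days = June 19, 2011.
Tolling adds 53 days: June 19, 2011 + 53 days = August 11, 2011.

August 11, 2011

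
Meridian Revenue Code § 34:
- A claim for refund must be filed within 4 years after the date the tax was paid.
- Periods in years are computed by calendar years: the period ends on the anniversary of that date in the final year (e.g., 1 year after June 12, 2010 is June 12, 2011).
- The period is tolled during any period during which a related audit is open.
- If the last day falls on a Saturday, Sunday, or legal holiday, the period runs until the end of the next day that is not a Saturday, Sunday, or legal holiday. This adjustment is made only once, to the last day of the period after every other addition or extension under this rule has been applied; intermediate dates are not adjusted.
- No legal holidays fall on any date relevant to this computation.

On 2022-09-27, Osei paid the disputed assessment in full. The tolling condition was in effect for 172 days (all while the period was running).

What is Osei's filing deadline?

March 18, 2027

4 years after 2022-09-27 is September 27, 2026.
Tolling adds 172 days: September 27, 2026 + 172 days = March 18, 2027.
March 18, 2027 is a Thursday and not a legal holiday, so no extension applies.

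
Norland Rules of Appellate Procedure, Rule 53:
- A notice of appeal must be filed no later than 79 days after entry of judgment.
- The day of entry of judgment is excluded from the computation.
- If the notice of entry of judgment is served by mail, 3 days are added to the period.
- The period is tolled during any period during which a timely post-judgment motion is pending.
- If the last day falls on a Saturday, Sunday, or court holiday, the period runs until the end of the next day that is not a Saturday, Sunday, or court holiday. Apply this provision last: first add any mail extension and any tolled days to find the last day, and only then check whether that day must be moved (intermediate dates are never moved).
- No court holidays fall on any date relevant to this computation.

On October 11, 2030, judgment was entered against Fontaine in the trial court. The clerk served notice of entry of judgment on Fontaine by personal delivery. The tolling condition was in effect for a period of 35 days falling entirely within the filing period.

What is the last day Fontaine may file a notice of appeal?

79 days after October 11, 2030 is December 29, 2030.
Service was not by mail, so no mail extension applies.
Tolling adds 35 days: December 29, 2030 + 35 days = February 2, 2031.
February 2, 2031 is Sunday. The next qualifying day is February 3, 2031.

February 3, 2031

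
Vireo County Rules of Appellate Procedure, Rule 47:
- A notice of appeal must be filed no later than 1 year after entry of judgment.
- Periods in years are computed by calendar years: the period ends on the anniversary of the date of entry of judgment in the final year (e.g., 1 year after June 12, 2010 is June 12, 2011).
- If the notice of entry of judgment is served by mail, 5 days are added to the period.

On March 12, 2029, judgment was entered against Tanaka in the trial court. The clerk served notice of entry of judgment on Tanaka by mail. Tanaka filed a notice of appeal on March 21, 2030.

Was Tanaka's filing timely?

No

1 year after March 12, 2029 is March 12, 2030.
Service was by mail, adding 5 days: March 12, 2030 + 5 days = March 17, 2030.
The deadline is March 17, 2030; the filing on March 21, 2030 is after that date.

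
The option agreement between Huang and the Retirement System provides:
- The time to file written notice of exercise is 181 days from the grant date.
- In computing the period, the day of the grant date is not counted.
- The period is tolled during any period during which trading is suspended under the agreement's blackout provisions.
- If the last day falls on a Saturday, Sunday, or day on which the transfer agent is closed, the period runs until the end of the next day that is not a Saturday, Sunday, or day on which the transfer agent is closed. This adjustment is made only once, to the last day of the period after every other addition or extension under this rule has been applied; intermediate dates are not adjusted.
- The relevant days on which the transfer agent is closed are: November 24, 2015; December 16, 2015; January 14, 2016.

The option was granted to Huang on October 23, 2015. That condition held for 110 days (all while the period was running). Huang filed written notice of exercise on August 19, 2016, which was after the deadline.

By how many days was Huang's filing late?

10 days

181 days after October 23, 2015 is April 21, 2016.
Tolling adds 110 days: April 21, 2016 + 110 days = August 9, 2016.
August 9, 2016 is a Tuesday and not a day on which the transfer agent is closed, so no extension applies.
The deadline is August 9, 2016; from August 9, 2016 to August 19, 2016 is 10 days.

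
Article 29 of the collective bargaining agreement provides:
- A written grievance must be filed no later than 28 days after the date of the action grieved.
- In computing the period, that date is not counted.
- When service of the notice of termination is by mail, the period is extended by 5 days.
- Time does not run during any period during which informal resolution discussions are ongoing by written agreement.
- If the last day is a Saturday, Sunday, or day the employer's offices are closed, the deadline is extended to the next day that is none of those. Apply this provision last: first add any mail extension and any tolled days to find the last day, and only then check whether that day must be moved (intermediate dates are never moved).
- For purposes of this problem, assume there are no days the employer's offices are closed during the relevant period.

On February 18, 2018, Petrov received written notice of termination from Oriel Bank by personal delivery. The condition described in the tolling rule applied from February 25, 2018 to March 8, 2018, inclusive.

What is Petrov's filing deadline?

March 30, 2018

28 days after February 18, 2018 is March 18, 2018.
Service was not by mail, so no mail extension applies.
From February 25, 2018 through March 8, 2018 inclusive is 12 days; tolling adds 12 days: March 18, 2018 + 12 days = March 30, 2018.
March 30, 2018 is a Friday and not a day the employer's offices are closed, so no extension applies.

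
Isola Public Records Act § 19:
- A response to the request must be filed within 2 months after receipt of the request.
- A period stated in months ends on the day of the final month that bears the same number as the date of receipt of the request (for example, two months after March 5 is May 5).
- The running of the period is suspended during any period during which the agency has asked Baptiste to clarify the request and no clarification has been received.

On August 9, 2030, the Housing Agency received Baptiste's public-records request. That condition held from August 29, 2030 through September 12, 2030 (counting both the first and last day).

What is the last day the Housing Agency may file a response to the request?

October 24, 2030

2 months after August 9, 2030 is October 9, 2030.
From August 29, 2030 through September 12, 2030 inclusive is 15 days; tolling adds 15 days: October 9, 2030 + 15 days = October 24, 2030.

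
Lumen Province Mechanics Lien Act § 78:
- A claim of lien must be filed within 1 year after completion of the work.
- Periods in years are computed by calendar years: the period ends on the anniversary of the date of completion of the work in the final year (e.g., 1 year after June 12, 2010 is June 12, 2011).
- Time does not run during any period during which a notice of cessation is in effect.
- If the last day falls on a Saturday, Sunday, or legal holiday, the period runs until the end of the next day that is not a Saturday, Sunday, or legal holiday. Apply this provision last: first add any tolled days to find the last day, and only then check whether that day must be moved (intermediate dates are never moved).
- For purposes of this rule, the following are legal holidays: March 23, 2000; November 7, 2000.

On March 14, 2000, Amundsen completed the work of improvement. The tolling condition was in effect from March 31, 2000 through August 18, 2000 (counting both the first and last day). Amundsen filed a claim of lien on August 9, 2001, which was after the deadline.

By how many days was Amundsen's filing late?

7 days

1 year after March 14, 2000 is March 14, 2001.
From March 31, 2000 through August 18, 2000 inclusive is 141 days; tolling adds 141 days: March 14, 2001 + 141 days = August 2, 2001.
August 2, 2001 is a Thursday and not a legal holiday, so no extension applies.
The deadline is August 2, 2001; from August 2, 2001 to August 9, 2001 is 7 days.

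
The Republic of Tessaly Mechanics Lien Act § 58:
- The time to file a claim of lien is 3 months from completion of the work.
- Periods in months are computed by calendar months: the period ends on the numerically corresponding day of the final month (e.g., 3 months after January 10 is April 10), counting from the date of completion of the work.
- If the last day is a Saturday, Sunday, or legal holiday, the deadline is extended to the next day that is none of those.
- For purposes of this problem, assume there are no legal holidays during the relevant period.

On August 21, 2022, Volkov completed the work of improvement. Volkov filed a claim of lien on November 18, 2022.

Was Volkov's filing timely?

3 months after August 21, 2022 is November 21, 2022.
November 21, 2022 is a Monday and not a legal holiday, so no extension applies.
The deadline is November 21, 2022; the filing on November 18, 2022 is on or before that date.

Yes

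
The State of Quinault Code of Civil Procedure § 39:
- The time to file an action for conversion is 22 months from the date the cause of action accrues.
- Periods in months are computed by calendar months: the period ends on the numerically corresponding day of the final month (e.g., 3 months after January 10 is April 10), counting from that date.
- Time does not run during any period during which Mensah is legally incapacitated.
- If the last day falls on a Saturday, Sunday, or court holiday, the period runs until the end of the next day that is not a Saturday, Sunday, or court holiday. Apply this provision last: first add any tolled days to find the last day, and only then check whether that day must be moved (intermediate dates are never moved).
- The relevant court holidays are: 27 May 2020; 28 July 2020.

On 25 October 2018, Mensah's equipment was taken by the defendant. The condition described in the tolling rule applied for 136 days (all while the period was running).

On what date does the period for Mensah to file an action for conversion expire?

22 months after 25 October 2018 is August 25, 2020.
Tolling adds 136 days: August 25, 2020 + 136 days = January 8, 2021.
January 8, 2021 is a Friday and not a court holiday, so no extension applies.

January 8, 2021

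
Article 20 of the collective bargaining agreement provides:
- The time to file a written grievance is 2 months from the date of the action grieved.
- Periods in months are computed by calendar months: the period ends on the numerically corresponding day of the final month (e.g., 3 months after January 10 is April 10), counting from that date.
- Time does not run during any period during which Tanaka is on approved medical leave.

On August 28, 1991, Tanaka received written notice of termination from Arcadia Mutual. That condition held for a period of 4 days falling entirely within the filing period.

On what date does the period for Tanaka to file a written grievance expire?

November 1, 1991

2 months after August 28, 1991 is October 28, 1991.
Tolling adds 4 days: October 28, 1991 + 4 days = November 1, 1991.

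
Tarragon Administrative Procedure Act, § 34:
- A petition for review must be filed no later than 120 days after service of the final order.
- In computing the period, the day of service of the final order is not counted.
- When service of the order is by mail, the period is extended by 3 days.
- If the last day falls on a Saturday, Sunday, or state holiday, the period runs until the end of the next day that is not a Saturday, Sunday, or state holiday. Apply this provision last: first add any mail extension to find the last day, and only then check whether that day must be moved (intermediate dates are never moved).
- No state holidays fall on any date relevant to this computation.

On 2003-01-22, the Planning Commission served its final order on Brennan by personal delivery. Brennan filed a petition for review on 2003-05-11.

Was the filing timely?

Yes

120 days after 2003-01-22 is May 22, 2003.
Service was not by mail, so no mail extension applies.
May 22, 2003 is a Thursday and not a state holiday, so no extension applies.
The deadline is May 22, 2003; the filing on May 11, 2003 is on or before that date.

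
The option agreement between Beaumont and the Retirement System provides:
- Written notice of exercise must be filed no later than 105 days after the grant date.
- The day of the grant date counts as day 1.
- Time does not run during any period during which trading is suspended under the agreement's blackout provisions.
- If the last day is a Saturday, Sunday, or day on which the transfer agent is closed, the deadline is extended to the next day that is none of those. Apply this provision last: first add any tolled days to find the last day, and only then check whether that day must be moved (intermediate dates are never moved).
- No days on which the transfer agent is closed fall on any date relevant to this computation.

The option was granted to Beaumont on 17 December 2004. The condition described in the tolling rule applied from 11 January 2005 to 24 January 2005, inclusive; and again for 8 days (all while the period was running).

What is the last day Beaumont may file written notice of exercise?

April 22, 2005

Counting 17 December 2004 as day 1, day 105 is March 31, 2005.
From January 11, 2005 through January 24, 2005 inclusive is 14 days; tolling adds 14 days: March 31, 2005 + 14 days = April 14, 2005.
Tolling adds 8 days: April 14, 2005 + 8 days = April 22, 2005.
April 22, 2005 is a Friday and not a day on which the transfer agent is closed, so no extension applies.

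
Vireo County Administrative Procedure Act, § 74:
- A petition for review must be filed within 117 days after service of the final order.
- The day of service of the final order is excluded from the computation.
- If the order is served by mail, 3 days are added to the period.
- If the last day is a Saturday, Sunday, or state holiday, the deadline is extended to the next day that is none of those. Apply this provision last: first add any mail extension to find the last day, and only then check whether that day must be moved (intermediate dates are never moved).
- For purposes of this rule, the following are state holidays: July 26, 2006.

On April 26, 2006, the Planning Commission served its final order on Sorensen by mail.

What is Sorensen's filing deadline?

August 24, 2006

117 days after April 26, 2006 is August 21, 2006.
Service was by mail, adding 3 days: August 21, 2006 + 3 days = August 24, 2006.
August 24, 2006 is a Thursday and not a state holiday, so no extension applies.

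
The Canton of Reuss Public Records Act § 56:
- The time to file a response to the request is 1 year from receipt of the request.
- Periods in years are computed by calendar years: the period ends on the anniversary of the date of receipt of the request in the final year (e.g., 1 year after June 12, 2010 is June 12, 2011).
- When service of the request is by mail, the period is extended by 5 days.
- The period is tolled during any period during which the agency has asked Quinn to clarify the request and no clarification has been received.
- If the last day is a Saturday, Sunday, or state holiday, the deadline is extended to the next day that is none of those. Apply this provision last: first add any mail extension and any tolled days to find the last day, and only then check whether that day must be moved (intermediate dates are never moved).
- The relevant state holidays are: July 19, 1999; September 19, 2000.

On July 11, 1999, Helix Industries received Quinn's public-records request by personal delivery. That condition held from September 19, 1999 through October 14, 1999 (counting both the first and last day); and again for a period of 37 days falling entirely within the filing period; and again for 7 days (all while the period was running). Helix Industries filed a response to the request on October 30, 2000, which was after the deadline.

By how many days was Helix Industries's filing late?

1 year after July 11, 1999 is July 11, 2000.
Service was not by mail, so no mail extension applies.
From September 19, 1999 through October 14, 1999 inclusive is 26 days; tolling adds 26 days: July 11, 2000 + 26 days = August 6, 2000.
Tolling adds 37 days: August 6, 2000 + 37 days = September 12, 2000.
Tolling adds 7 days: September 12, 2000 + 7 days = September 19, 2000.
September 19, 2000 is a listed holiday. The next qualifying day is September 20, 2000.
The deadline is September 20, 2000; from September 20, 2000 to October 30, 2000 is 40 days.

40 days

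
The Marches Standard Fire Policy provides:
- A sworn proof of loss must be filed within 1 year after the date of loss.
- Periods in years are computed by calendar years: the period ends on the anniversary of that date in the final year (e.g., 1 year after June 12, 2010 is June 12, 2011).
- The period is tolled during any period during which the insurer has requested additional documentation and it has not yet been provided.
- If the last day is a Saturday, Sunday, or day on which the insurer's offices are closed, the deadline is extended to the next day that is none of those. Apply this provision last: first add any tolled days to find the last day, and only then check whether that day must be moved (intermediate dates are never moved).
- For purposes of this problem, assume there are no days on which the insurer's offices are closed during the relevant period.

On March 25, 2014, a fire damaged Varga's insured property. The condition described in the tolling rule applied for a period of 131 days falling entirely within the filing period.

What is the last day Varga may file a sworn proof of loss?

August 3, 2015

1 year after March 25, 2014 is March 25, 2015.
Tolling adds 131 days: March 25, 2015 + 131 days = August 3, 2015.
August 3, 2015 is a Monday and not a day on which the insurer's offices are closed, so no extension applies.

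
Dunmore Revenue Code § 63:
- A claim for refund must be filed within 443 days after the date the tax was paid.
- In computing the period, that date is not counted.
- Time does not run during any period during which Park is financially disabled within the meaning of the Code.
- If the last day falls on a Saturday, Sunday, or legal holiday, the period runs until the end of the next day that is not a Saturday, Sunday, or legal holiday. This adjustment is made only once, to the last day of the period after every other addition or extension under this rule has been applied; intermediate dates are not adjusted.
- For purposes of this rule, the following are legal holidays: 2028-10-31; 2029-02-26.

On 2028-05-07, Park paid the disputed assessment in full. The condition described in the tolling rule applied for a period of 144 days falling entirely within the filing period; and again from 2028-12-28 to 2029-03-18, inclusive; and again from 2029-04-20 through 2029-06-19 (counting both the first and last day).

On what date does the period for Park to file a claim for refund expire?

May 6, 2030

443 days after 2028-05-07 is July 24, 2029.
Tolling adds 144 days: July 24, 2029 + 144 days = December 15, 2029.
From December 28, 2028 through March 18, 2029 inclusive is 81 days; tolling adds 81 days: December 15, 2029 + 81 days = March 6, 2030.
From April 20, 2029 through June 19, 2029 inclusive is 61 days; tolling adds 61 days: March 6, 2030 + 61 days = May 6, 2030.
May 6, 2030 is a Monday and not a legal holiday, so no extension applies.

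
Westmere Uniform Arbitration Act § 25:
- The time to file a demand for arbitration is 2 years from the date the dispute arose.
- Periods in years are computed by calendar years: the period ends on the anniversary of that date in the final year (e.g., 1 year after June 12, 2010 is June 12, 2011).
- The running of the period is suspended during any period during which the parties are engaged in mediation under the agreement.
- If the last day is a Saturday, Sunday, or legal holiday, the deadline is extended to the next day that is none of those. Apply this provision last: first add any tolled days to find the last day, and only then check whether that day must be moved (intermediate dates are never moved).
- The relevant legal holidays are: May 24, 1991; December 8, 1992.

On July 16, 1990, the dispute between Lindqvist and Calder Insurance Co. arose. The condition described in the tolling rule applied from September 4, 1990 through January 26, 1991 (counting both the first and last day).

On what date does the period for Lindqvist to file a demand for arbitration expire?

2 years after July 16, 1990 is July 16, 1992.
From September 4, 1990 through January 26, 1991 inclusive is 145 days; tolling adds 145 days: July 16, 1992 + 145 days = December 8, 1992.
December 8, 1992 is a listed holiday. The next qualifying day is December 9, 1992.

December 9, 1992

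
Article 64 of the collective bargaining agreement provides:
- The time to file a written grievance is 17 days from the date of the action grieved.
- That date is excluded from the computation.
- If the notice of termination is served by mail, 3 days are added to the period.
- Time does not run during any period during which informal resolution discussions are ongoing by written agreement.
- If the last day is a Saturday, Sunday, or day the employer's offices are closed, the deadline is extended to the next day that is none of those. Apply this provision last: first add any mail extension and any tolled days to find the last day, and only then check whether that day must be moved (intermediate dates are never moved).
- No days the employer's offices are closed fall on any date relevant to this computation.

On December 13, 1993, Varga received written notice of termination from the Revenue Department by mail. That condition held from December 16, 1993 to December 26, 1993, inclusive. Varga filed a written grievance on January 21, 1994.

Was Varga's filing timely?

17 days after December 13, 1993 is December 30, 1993.
Service was by mail, adding 3 days: December 30, 1993 + 3 days = January 2, 1994.
From December 16, 1993 through December 26, 1993 inclusive is 11 days; tolling adds 11 days: January 2, 1994 + 11 days = January 13, 1994.
January 13, 1994 is a Thursday and not a day the employer's offices are closed, so no extension applies.
The deadline is January 13, 1994; the filing on January 21, 1994 is after that date.

No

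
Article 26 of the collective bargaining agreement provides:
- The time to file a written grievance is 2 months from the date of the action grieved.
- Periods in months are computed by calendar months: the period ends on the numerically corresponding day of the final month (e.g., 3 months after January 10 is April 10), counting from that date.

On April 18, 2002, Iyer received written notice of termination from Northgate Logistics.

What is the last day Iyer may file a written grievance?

June 18, 2002

2 months after April 18, 2002 is June 18, 2002.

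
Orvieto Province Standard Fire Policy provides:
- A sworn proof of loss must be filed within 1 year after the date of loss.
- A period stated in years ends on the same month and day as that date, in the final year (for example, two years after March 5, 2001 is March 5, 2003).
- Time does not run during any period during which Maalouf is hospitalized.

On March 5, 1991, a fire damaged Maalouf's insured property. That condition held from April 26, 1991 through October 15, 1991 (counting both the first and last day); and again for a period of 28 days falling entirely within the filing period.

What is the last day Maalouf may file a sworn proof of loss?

1 year after March 5, 1991 is March 5, 1992.
From April 26, 1991 through October 15, 1991 inclusive is 173 days; tolling adds 173 days: March 5, 1992 + 173 days = August 25, 1992.
Tolling adds 28 days: August 25, 1992 + 28 days = September 22, 1992.

September 22, 1992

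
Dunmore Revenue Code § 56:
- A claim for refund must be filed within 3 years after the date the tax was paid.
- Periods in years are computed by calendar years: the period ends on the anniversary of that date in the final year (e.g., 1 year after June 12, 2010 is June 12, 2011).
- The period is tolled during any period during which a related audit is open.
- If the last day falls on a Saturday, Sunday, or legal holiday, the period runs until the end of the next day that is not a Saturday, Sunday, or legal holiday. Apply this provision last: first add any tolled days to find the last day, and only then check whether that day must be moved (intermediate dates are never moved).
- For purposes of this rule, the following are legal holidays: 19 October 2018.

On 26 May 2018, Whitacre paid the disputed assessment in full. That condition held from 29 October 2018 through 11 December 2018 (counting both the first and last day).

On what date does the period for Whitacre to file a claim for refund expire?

July 9, 2021

3 years after 26 May 2018 is May 26, 2021.
From October 29, 2018 through December 11, 2018 inclusive is 44 days; tolling adds 44 days: May 26, 2021 + 44 days = July 9, 2021.
July 9, 2021 is a Friday and not a legal holiday, so no extension applies.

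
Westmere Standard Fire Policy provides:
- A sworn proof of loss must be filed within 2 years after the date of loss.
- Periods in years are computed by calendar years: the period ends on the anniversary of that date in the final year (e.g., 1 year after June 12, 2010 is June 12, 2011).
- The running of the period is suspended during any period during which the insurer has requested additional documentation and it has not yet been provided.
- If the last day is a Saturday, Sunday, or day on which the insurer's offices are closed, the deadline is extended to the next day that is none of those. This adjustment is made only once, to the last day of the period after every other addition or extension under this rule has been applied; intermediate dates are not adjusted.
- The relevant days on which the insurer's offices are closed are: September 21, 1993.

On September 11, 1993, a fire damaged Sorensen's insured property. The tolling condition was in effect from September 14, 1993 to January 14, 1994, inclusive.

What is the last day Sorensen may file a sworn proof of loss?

2 years after September 11, 1993 is September 11, 1995.
From September 14, 1993 through January 14, 1994 inclusive is 123 days; tolling adds 123 days: September 11, 1995 + 123 days = January 12, 1996.
January 12, 1996 is a Friday and not a day on which the insurer's offices are closed, so no extension applies.

January 12, 1996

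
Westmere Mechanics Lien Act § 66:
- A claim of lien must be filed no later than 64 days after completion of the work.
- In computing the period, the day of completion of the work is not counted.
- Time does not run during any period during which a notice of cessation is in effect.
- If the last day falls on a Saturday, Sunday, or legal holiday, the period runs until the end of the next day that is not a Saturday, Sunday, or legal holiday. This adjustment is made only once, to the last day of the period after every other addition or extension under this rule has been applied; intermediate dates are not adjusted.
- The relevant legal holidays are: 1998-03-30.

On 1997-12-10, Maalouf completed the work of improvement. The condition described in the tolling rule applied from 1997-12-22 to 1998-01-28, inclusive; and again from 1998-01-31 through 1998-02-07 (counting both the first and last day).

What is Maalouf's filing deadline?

March 31, 1998

64 days after 1997-12-10 is February 12, 1998.
From December 22, 1997 through January 28, 1998 inclusive is 38 days; tolling adds 38 days: February 12, 1998 + 38 days = March 22, 1998.
From January 31, 1998 through February 7, 1998 inclusive is 8 days; tolling adds 8 days: March 22, 1998 + 8 days = March 30, 1998.
March 30, 1998 is a listed holiday. The next qualifying day is March 31, 1998.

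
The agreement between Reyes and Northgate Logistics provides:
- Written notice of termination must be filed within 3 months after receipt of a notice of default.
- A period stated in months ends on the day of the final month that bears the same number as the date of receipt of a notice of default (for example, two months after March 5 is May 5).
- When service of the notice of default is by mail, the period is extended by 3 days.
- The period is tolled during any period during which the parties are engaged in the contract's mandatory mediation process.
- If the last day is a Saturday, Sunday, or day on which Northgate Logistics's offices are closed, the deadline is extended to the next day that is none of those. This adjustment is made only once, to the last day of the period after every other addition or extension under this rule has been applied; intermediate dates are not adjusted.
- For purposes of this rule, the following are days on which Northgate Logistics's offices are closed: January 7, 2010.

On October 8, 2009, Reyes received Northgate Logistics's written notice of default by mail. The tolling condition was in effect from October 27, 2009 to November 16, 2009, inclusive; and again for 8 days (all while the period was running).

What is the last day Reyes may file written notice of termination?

February 9, 2010

3 months after October 8, 2009 is January 8, 2010.
Service was by mail, adding 3 days: January 8, 2010 + 3 days = January 11, 2010.
From October 27, 2009 through November 16, 2009 inclusive is 21 days; tolling adds 21 days: January 11, 2010 + 21 days = February 1, 2010.
Tolling adds 8 days: February 1, 2010 + 8 days = February 9, 2010.
February 9, 2010 is a Tuesday and not a day on which Northgate Logistics's offices are closed, so no extension applies.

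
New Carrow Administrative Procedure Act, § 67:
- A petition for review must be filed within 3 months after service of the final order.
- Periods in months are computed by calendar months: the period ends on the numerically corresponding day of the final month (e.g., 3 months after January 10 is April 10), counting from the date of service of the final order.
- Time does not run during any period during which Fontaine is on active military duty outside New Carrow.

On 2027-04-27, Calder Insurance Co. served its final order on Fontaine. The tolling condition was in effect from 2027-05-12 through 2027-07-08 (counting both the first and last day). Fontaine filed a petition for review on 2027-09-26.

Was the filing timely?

No

3 months after 2027-04-27 is July 27, 2027.
From May 12, 2027 through July 8, 2027 inclusive is 58 days; tolling adds 58 days: July 27, 2027 + 58 days = September 23, 2027.
The deadline is September 23, 2027; the filing on September 26, 2027 is after that date.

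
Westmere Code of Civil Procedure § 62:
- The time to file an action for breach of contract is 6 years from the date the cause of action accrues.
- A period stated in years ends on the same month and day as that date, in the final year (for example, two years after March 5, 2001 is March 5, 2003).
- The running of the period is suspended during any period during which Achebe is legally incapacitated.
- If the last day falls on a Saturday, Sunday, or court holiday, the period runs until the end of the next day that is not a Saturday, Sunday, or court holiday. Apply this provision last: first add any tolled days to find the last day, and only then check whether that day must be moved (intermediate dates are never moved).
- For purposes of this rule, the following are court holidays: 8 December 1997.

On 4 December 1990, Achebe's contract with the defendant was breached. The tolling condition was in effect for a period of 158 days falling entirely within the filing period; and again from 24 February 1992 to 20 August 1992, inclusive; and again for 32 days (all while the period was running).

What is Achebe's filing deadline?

6 years after 4 December 1990 is December 4, 1996.
Tolling adds 158 days: December 4, 1996 + 158 days = May 11, 1997.
From February 24, 1992 through August 20, 1992 inclusive is 179 days; tolling adds 179 days: May 11, 1997 + 179 days = November 6, 1997.
Tolling adds 32 days: November 6, 1997 + 32 days = December 8, 1997.
December 8, 1997 is a listed holiday. The next qualifying day is December 9, 1997.

December 9, 1997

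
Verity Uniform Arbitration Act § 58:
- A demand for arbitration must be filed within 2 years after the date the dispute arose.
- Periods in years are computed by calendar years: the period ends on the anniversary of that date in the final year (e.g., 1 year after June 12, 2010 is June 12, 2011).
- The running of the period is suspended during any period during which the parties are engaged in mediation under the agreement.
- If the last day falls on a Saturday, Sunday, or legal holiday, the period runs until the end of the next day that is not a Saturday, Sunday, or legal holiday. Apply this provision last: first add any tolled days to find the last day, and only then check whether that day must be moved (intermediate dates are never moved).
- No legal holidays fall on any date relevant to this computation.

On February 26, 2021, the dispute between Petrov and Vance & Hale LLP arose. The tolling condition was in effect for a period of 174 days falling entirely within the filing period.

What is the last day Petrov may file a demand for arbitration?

2 years after February 26, 2021 is February 26, 2023.
Tolling adds 174 days: February 26, 2023 + 174 days = August 19, 2023.
August 19, 2023 is Saturday; August 20, 2023 is Sunday. The next qualifying day is August 21, 2023.

August 21, 2023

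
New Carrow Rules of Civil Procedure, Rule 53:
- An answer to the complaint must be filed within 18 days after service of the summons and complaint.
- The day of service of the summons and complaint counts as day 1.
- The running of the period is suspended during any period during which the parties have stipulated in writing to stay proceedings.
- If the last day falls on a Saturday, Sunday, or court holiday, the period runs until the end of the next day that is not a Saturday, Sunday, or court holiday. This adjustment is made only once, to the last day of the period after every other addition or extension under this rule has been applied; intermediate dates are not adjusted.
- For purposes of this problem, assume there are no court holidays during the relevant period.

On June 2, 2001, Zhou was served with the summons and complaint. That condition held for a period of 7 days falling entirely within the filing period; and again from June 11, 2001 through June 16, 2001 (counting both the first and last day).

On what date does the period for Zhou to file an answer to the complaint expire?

July 2, 2001

Counting June 2, 2001 as day 1, day 18 is June 19, 2001.
Tolling adds 7 days: June 19, 2001 + 7 days = June 26, 2001.
From June 11, 2001 through June 16, 2001 inclusive is 6 days; tolling adds 6 days: June 26, 2001 + 6 days = July 2, 2001.
July 2, 2001 is a Monday and not a court holiday, so no extension applies.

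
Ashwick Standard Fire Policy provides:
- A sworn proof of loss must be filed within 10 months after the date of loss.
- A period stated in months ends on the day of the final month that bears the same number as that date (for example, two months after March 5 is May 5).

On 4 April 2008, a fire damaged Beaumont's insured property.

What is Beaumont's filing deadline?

10 months after 4 April 2008 is February 4, 2009.

February 4, 2009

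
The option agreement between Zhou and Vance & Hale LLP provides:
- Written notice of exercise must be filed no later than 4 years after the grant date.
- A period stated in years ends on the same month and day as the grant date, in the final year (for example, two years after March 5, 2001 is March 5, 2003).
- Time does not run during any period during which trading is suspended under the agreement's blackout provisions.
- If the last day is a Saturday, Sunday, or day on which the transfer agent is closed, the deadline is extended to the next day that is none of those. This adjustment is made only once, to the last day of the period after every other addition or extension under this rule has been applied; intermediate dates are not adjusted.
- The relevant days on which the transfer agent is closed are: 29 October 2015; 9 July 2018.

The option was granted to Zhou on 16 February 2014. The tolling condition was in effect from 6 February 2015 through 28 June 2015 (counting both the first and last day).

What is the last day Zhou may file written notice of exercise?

July 10, 2018

4 years after 16 February 2014 is February 16, 2018.
From February 6, 2015 through June 28, 2015 inclusive is 143 days; tolling adds 143 days: February 16, 2018 + 143 days = July 9, 2018.
July 9, 2018 is a listed holiday. The next qualifying day is July 10, 2018.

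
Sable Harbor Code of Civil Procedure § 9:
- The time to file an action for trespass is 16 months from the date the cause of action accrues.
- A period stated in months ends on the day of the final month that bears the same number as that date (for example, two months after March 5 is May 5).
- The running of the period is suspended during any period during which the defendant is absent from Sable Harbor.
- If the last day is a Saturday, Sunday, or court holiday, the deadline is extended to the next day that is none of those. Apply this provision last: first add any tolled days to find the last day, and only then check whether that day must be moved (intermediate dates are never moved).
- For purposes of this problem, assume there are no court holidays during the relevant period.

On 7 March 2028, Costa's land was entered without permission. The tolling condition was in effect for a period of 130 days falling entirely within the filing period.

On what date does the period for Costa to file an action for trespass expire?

November 14, 2029

16 months after 7 March 2028 is July 7, 2029.
Tolling adds 130 days: July 7, 2029 + 130 days = November 14, 2029.
November 14, 2029 is a Wednesday and not a court holiday, so no extension applies.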